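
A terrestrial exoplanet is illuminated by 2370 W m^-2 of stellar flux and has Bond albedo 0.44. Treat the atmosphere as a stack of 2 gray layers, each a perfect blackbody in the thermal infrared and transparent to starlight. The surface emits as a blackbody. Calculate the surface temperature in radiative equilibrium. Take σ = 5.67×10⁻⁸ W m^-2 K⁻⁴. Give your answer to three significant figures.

364 K

OLR = S(1−α)/4 = 331.8 W m^-2; the top layer radiates at T_e = 276.6 K.
With N = 2 opaque layers, T_s = (N+1)^(1/4)·T_e = 3^(1/4)·276.6 = 364.0 K.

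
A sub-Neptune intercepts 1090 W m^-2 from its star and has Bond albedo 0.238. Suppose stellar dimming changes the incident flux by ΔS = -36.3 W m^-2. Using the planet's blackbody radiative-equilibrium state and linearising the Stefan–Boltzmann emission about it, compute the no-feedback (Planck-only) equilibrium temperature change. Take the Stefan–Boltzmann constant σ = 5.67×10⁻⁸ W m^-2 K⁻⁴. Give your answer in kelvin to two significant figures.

Unperturbed T_e = [1090·(1−0.238)/(4σ)]^¼ = 246.0 K.
TOA radiative forcing: ΔF = (1−α)ΔS/4 = 0.762·(-36.3)/4 = -6.915 W m^-2.
The Planck feedback parameter is 4σT_e³ = 3.376 W m^-2/K.
So ΔT₀ = -6.915/3.376 = -2.05 K.

-2.0 K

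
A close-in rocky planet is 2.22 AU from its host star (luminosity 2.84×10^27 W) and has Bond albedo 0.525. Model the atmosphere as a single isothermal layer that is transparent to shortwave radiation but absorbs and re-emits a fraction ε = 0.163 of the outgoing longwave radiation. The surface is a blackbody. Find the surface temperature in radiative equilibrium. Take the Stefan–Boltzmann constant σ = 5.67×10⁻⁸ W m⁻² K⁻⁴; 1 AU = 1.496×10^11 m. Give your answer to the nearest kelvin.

261 kelvin

Orbital distance: d = 2.22 AU = 3.321×10^11 m.
S = L/(4πd²) = 2049 W m⁻².
Effective emission temperature (TOA balance): σT_e⁴ = S(1−α)/4 = 243.3 W m⁻² → T_e = 255.9 K.
For a single slab of emissivity ε, T_s⁴ = 2T_e⁴/(2−ε); thus T_s = 255.9·(1.089)^(1/4) = 261.4 K.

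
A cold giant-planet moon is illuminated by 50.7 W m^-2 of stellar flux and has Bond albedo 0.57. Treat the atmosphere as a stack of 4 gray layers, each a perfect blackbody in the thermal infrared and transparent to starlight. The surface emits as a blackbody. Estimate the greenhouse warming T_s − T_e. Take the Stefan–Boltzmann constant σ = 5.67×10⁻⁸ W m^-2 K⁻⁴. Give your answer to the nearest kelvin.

The effective emission temperature is T_e = [S(1−α)/(4σ)]^¼ = 99.02 K.
T_s = (N+1)^(1/4)·T_e = 148.1 K.
So the greenhouse effect raises the surface by 148.1 − 99.02 = 49.05 K.

49 kelvin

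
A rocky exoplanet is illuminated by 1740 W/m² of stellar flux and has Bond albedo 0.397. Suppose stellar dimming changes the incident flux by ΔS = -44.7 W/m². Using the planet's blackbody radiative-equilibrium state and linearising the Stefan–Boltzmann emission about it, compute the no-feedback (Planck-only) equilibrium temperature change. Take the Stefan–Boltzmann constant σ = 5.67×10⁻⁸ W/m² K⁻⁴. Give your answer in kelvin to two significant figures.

The baseline emission temperature is T_e = 260.8 K.
Only a fraction (1−α) is absorbed and it's spread over 4πR², so ΔF = (1−α)ΔS/4 = -6.739 W/m².
Planck response: λ_P = 4σT_e³ = 4·5.67×10⁻⁸·(260.8)³ = 4.023 W/m²/K.
Hence the no-feedback warming is ΔF/(4σT_e³) = -1.67 K.

-1.7 kelvin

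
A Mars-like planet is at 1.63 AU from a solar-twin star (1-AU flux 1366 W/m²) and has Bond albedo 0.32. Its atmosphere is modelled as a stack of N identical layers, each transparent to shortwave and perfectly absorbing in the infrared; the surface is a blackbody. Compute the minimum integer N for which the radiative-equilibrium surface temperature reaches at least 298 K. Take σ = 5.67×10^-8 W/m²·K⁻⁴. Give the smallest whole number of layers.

Flux at the orbit: S = 1366/(1.63)² = 514.1 W/m².
Top-of-atmosphere balance: σT_e⁴ = S(1−α)/4 = 87.40 W/m² → T_e = 198.1 K.
Need (N+1)T_e⁴ ≥ T_s⁴, i.e. N+1 ≥ (298/198.1)⁴ = 5.116.
So N ≥ 4.116; the smallest integer is N = 5.

5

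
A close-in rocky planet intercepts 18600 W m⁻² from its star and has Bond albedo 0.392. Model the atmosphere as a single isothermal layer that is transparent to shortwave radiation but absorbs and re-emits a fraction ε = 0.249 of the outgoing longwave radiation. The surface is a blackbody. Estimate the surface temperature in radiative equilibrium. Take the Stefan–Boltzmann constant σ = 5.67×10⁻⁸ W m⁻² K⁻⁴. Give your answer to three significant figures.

The planet radiates to space at T_e = [S(1−α)/(4σ)]^(1/4) = 472.5 K.
For a single slab of emissivity ε, T_s⁴ = 2T_e⁴/(2−ε); thus T_s = 472.5·(1.142)^(1/4) = 488.5 K.

489 kelvin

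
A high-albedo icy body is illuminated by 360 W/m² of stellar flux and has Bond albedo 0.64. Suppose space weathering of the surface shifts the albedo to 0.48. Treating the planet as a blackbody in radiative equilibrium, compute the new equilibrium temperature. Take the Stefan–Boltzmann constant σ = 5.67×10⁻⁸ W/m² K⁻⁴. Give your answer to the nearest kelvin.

T₂ = [S(1−α₂)/(4σ)]^(1/4) = [360.0·0.52/(4σ)]^(1/4) = 169.5 K.

169 K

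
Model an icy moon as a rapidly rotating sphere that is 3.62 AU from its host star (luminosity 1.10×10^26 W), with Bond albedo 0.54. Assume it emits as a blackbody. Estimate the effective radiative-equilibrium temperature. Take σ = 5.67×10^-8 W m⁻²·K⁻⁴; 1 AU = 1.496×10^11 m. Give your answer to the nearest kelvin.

88 kelvin

Orbital distance: d = 3.62 AU = 5.416×10^11 m.
Flux at the orbit: S = L/(4πd²) = 1.10×10^26/(4π·(5.42×10^11)²) = 29.85 W m⁻².
Averaging over the sphere, the absorbed flux is S(1−α)/4 = 3.432 W m⁻².
Set σT⁴ = 3.432 → T = (3.432/σ)^(1/4) = 88.21 K.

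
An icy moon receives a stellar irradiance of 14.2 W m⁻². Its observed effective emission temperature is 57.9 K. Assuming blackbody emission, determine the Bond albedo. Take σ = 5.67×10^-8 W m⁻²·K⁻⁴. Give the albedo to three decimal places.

0.820

Rearranging the radiative balance, α = 1 − 4σT⁴/S.
σT⁴ = 0.6372 W m⁻², so 4σT⁴ = 2.549 W m⁻².
Hence α = 1 − 2.549/14.20 = 0.8205.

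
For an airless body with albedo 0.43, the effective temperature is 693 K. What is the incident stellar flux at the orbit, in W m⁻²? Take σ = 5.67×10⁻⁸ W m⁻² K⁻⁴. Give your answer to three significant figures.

Invert the energy balance for S: S = 4σT⁴/(1−α).
σT⁴ = 5.67×10⁻⁸·(693)⁴ = 13080 W m⁻².
S = 4·13080/0.57 = 91770 W m⁻².

91800 W m⁻²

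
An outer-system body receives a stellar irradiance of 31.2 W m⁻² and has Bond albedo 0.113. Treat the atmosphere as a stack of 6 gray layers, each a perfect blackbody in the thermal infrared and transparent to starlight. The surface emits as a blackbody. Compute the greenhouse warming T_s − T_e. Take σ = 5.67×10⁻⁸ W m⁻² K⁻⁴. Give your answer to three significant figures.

65.9 kelvin

OLR = S(1−α)/4 = 6.919 W m⁻²; the top layer radiates at T_e = 105.1 K.
T_s = (N+1)^(1/4)·T_e = 171.0 K.
So the greenhouse effect raises the surface by 171.0 − 105.1 = 65.85 K.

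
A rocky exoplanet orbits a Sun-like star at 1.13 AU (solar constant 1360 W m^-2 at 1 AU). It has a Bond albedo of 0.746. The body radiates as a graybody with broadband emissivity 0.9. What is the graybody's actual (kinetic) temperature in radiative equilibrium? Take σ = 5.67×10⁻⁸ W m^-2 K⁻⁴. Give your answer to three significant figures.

Irradiance scales as 1/d², so S = 1360 W m^-2 × (1/1.13)² = 1065 W m^-2.
The planet absorbs (1−α)S over its disc πR² and re-emits over 4πR², so the mean absorbed flux is (1−0.746)·1065/4 = 67.63 W m^-2.
Equating to εσT⁴ with ε = 0.9: T = (67.63/0.9σ)^(1/4) = 190.8 K.

191 kelvin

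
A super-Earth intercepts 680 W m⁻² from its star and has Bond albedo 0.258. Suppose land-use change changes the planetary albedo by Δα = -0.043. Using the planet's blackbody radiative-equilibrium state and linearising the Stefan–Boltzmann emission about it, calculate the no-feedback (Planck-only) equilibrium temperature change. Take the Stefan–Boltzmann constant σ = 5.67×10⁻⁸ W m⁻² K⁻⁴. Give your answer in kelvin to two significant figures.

3.1 K

The baseline emission temperature is T_e = 217.2 K.
ΔF = −(S/4)Δα = −(680.0/4)×(-0.043) = 7.310 W m⁻².
The Planck feedback parameter is 4σT_e³ = 2.323 W m⁻²/K.
Hence the no-feedback warming is ΔF/(4σT_e³) = 3.15 K.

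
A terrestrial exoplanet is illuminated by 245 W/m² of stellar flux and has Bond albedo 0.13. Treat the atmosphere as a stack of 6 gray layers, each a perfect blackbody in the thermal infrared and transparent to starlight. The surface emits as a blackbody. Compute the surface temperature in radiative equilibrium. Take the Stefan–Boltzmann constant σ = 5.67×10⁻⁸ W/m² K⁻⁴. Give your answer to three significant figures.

OLR = S(1−α)/4 = 53.29 W/m²; the top layer radiates at T_e = 175.1 K.
For an N-layer opaque stack, T_s⁴ = (N+1)T_e⁴, hence T_s = (7)^(1/4)×175.1 K = 284.8 K.

285 K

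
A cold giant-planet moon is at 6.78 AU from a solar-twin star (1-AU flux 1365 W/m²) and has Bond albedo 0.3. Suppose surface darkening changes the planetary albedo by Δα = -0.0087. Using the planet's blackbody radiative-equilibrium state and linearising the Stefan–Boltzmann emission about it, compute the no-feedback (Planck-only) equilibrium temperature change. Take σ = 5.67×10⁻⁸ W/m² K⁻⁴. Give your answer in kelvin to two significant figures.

By the inverse-square law, S = 1365/6.78² = 29.69 W/m².
Reference equilibrium: T_e = [S(1−α)/(4σ)]^(1/4) = 97.84 K.
TOA radiative forcing: ΔF = −S·Δα/4 = −29.69·(-0.0087)/4 = 0.06459 W/m².
The Planck feedback parameter is 4σT_e³ = 0.2124 W/m²/K.
So ΔT₀ = 0.06459/0.2124 = 0.304 K.

0.30 K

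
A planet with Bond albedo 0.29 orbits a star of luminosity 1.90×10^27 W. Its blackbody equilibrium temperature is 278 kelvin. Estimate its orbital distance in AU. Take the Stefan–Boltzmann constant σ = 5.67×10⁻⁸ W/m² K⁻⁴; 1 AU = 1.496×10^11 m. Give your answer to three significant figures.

1.88 AU

Energy balance gives S = 4σT⁴/(1−α) = 1908 W/m².
S = L/(4πd²) → d = √(L/4πS) = √(1.90×10^27/(4π·1908)) = 2.815×10^11 m = 1.882 AU.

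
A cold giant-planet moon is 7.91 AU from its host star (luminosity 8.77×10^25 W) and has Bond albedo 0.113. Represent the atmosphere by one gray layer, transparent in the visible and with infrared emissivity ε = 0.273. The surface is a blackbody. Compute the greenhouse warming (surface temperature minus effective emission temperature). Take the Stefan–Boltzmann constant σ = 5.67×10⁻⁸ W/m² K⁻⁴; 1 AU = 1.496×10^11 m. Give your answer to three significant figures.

Orbital distance: d = 7.91 AU = 1.183×10^12 m.
Flux at the orbit: S = L/(4πd²) = 8.77×10^25/(4π·(1.18×10^12)²) = 4.984 W/m².
Effective emission temperature (TOA balance): σT_e⁴ = S(1−α)/4 = 1.105 W/m² → T_e = 66.45 K.
Surface balance with a leaky layer gives σT_s⁴ = σT_e⁴·2/(2−ε), so T_s = T_e·[2/(2−0.273)]^(1/4) = 68.93 K.
T_s − T_e = 68.93 − 66.45 = 2.483 K.

2.48 K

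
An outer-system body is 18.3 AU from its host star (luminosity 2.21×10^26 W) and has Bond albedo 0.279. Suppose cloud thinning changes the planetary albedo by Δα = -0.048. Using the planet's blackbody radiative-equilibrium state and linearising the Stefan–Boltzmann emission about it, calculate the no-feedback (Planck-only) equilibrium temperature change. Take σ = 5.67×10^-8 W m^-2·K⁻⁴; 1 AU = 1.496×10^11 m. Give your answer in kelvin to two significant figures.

Orbital distance: d = 18.3 AU = 2.738×10^12 m.
Spreading L over a sphere of radius d: S = 2.21×10^26/(4π·2.74×10^12²) = 2.346 W m^-2.
Unperturbed T_e = [2.346·(1−0.279)/(4σ)]^¼ = 52.26 K.
The change in absorbed flux is Δ[S(1−α)/4] = −SΔα/4 = 0.02816 W m^-2.
Linearising σT⁴ gives d(σT⁴)/dT = 4σT_e³ = 0.03237 W m^-2 per K.
So ΔT₀ = 0.02816/0.03237 = 0.870 K.

0.87 K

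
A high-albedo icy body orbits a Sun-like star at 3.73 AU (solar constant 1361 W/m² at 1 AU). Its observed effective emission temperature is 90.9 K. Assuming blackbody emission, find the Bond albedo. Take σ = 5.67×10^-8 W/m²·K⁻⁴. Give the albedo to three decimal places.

By the inverse-square law, S = 1361/3.73² = 97.82 W/m².
Energy balance: S(1−α)/4 = σT⁴, so 1−α = 4σT⁴/S.
4σT⁴ = 4·5.67×10⁻⁸·(90.9)⁴ = 15.48 W/m².
Hence α = 1 − 15.48/97.82 = 0.8417.

0.842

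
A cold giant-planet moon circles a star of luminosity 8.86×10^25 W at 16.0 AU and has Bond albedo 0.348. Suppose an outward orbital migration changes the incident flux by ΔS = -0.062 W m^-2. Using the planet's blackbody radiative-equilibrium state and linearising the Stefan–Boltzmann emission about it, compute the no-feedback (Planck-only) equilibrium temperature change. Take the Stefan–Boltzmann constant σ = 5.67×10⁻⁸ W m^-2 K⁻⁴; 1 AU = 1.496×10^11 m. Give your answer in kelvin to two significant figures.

d = 16.0 × 1.496×10^11 m = 2.394×10^12 m.
Spreading L over a sphere of radius d: S = 8.86×10^25/(4π·2.39×10^12²) = 1.231 W m^-2.
Reference equilibrium: T_e = [S(1−α)/(4σ)]^(1/4) = 43.37 K.
TOA radiative forcing: ΔF = (1−α)ΔS/4 = 0.652·(-0.062)/4 = -0.01011 W m^-2.
The Planck feedback parameter is 4σT_e³ = 0.01850 W m^-2/K.
So ΔT₀ = -0.01011/0.01850 = -0.546 K.

-0.55 kelvin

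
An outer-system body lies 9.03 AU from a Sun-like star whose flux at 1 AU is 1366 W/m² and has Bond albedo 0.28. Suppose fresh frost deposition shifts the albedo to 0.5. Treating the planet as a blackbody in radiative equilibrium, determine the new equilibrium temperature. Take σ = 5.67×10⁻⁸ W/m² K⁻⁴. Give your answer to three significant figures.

78.0 kelvin

Irradiance scales as 1/d², so S = 1366 W/m² × (1/9.03)² = 16.75 W/m².
New equilibrium: T₂ = [(1−0.5)·16.75/(4σ)]^(1/4) = 77.96 K.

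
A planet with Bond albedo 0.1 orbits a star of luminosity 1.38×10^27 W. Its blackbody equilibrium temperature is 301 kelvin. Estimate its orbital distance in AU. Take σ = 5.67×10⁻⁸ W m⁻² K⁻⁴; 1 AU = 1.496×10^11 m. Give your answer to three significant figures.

The flux needed for this T is 4σT⁴/(1−0.1) = 2069 W m⁻².
Then d = [L/(4πS)]^(1/2) = 2.304×10^11 m, i.e. 1.540 AU.

1.54 AU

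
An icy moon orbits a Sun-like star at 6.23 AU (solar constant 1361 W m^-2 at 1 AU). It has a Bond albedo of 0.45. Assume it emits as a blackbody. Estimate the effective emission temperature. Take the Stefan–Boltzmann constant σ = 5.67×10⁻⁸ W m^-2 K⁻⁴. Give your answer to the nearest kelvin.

96 kelvin

Flux at the orbit: S = 1361/(6.23)² = 35.07 W m^-2.
The planet absorbs (1−α)S over its disc πR² and re-emits over 4πR², so the mean absorbed flux is (1−0.45)·35.07/4 = 4.822 W m^-2.
Balancing against σT⁴: T = (4.822/5.67×10⁻⁸)^(1/4) = 96.03 K.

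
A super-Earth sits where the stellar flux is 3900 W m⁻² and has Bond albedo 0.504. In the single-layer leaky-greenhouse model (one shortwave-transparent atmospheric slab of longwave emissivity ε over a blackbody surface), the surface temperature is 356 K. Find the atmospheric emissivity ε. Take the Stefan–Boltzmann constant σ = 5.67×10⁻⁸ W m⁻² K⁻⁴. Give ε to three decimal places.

Effective temperature: T_e = [S(1−α)/(4σ)]^(1/4) = 303.9 K.
T_s⁴ = T_e⁴·2/(2−ε) → ε = 2 − 2(T_e/T_s)⁴ = 2 − 2·(303.9/356)⁴ = 0.9380.

0.938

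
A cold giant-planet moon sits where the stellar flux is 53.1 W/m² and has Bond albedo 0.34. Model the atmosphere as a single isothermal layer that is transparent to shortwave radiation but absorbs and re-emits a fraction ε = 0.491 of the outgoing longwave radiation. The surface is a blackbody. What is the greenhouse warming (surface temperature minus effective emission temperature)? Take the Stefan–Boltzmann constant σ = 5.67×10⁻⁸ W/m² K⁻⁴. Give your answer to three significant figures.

8.14 kelvin

The planet radiates to space at T_e = [S(1−α)/(4σ)]^(1/4) = 111.5 K.
The surface balance (absorbed SW + ε·downward IR = σT_s⁴) with T_a⁴ = T_s⁴/2 reduces to T_s = T_e·[2/(2−ε)]^¼ = 119.6 K.
The atmosphere warms the surface by 8.135 K.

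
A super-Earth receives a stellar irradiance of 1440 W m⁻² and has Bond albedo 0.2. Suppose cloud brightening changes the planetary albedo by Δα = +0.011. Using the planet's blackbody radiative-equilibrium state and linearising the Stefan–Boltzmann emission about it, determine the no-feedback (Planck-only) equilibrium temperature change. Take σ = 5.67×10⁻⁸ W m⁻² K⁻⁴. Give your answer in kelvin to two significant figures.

-0.92 kelvin

Unperturbed T_e = [1440·(1−0.2)/(4σ)]^¼ = 267.0 K.
ΔF = −(S/4)Δα = −(1440/4)×(+0.011) = -3.960 W m⁻².
Planck response: λ_P = 4σT_e³ = 4·5.67×10⁻⁸·(267.0)³ = 4.315 W m⁻²/K.
Hence the no-feedback warming is ΔF/(4σT_e³) = -0.918 K.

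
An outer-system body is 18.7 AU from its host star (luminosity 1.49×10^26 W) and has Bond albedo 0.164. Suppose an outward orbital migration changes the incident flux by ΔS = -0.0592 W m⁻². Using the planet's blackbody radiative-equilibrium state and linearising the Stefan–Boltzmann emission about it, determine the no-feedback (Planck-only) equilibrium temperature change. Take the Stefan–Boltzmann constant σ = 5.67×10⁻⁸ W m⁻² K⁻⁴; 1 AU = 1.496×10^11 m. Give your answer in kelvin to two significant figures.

-0.47 K

d = 18.7 × 1.496×10^11 m = 2.798×10^12 m.
Spreading L over a sphere of radius d: S = 1.49×10^26/(4π·2.80×10^12²) = 1.515 W m⁻².
Reference equilibrium: T_e = [S(1−α)/(4σ)]^(1/4) = 48.61 K.
Only a fraction (1−α) is absorbed and it's spread over 4πR², so ΔF = (1−α)ΔS/4 = -0.01237 W m⁻².
The Planck feedback parameter is 4σT_e³ = 0.02605 W m⁻²/K.
So ΔT₀ = -0.01237/0.02605 = -0.475 K.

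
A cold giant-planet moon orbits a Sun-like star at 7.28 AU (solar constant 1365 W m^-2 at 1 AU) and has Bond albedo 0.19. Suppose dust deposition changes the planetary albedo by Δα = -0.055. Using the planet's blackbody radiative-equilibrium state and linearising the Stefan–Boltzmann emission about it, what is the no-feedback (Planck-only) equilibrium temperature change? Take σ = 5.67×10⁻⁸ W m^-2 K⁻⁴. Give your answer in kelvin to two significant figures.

By the inverse-square law, S = 1365/7.28² = 25.76 W m^-2.
Unperturbed T_e = [25.76·(1−0.19)/(4σ)]^¼ = 97.93 K.
The change in absorbed flux is Δ[S(1−α)/4] = −SΔα/4 = 0.3541 W m^-2.
Linearising σT⁴ gives d(σT⁴)/dT = 4σT_e³ = 0.2130 W m^-2 per K.
So ΔT₀ = 0.3541/0.2130 = 1.66 K.

1.7 kelvin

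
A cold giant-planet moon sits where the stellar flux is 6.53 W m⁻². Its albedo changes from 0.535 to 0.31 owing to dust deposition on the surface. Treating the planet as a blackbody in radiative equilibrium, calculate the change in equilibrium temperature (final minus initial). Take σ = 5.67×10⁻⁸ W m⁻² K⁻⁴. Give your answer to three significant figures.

6.27 K

Before: T₁ = [6.530·0.465/(4σ)]^(1/4) = 60.49 K.
After:  T₂ = [6.530·0.69/(4σ)]^(1/4) = 66.76 K.
ΔT = T₂ − T₁ = 6.272 K.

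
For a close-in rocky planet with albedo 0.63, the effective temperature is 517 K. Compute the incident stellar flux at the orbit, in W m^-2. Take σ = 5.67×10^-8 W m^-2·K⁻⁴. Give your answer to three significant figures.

43800 W m^-2

Invert the energy balance for S: S = 4σT⁴/(1−α).
σT⁴ = 5.67×10⁻⁸·(517)⁴ = 4051 W m^-2.
S = 4·4051/0.37 = 43790 W m^-2.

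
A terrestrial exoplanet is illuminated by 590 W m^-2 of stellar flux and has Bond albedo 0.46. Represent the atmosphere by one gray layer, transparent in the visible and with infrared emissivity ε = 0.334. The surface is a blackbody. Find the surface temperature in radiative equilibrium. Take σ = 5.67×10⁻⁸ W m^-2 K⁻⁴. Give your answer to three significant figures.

203 K

The planet radiates to space at T_e = [S(1−α)/(4σ)]^(1/4) = 193.6 K.
For a single slab of emissivity ε, T_s⁴ = 2T_e⁴/(2−ε); thus T_s = 193.6·(1.2)^(1/4) = 202.6 K.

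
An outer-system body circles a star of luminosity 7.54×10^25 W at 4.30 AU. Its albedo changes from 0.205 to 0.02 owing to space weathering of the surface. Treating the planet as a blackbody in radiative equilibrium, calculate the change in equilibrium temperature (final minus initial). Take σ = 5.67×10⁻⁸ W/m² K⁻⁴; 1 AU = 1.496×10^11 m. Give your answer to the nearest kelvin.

d = 4.30 × 1.496×10^11 m = 6.433×10^11 m.
S = L/(4πd²) = 14.50 W/m².
With α = 0.205, T₁ = 84.43 K.
With α = 0.02, T₂ = 88.97 K.
ΔT = T₂ − T₁ = 4.534 K.

5 K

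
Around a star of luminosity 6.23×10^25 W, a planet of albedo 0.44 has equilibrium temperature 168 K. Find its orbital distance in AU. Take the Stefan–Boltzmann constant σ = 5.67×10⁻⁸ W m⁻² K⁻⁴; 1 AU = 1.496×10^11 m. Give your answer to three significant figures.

0.829 AU

Energy balance gives S = 4σT⁴/(1−α) = 322.6 W m⁻².
From L = 4πd²S, d = √(6.23×10^25/(4π·322.6)) = 1.240×10^11 m = 0.8286 AU.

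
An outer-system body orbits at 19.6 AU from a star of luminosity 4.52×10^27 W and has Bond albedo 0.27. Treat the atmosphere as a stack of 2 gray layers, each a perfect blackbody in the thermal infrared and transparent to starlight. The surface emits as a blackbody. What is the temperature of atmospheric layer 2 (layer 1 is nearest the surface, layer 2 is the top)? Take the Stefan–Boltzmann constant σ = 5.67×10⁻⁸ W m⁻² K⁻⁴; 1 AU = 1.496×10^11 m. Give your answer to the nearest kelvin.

Orbital distance: d = 19.6 AU = 2.932×10^12 m.
S = L/(4πd²) = 41.84 W m⁻².
Top-of-atmosphere balance: σT_e⁴ = S(1−α)/4 = 7.635 W m⁻² → T_e = 107.7 K.
The net upward flux σT_e⁴ is constant between every pair of levels, so T_k⁴ = (N+1−k)T_e⁴.
T_2 = (1)^(1/4)·107.7 = 107.7 K.

108 kelvin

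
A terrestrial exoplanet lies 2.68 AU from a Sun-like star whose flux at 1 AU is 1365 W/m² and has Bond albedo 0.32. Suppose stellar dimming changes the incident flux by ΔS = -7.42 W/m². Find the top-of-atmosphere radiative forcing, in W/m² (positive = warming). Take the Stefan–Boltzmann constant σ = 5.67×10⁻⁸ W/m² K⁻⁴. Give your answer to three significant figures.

-1.26 W/m²

Flux at the orbit: S = 1365/(2.68)² = 190.0 W/m².
ΔF = Δ[S(1−α)]/4 = (1−0.32)·-7.42/4 = -1.261 W/m².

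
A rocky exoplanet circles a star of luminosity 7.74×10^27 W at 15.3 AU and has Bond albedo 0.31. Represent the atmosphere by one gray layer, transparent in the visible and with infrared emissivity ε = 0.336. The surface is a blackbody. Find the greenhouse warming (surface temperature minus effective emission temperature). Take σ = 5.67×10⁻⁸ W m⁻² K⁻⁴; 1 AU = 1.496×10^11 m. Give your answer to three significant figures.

6.47 K

d = 15.3 × 1.496×10^11 m = 2.289×10^12 m.
Flux at the orbit: S = L/(4πd²) = 7.74×10^27/(4π·(2.29×10^12)²) = 117.6 W m⁻².
At the top of the atmosphere, σT_e⁴ = S(1−α)/4 = 20.28 W m⁻², giving T_e = 137.5 K.
For a single slab of emissivity ε, T_s⁴ = 2T_e⁴/(2−ε); thus T_s = 137.5·(1.202)^(1/4) = 144.0 K.
T_s − T_e = 144.0 − 137.5 = 6.471 K.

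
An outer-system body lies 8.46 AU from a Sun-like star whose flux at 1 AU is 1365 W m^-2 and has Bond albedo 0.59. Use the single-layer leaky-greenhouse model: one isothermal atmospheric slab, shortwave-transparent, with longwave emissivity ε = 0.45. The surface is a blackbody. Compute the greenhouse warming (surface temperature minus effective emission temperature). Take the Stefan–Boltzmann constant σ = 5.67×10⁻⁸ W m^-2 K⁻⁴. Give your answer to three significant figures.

By the inverse-square law, S = 1365/8.46² = 19.07 W m^-2.
Effective emission temperature (TOA balance): σT_e⁴ = S(1−α)/4 = 1.955 W m^-2 → T_e = 76.63 K.
Surface balance with a leaky layer gives σT_s⁴ = σT_e⁴·2/(2−ε), so T_s = T_e·[2/(2−0.45)]^(1/4) = 81.67 K.
T_s − T_e = 81.67 − 76.63 = 5.042 K.

5.04 kelvin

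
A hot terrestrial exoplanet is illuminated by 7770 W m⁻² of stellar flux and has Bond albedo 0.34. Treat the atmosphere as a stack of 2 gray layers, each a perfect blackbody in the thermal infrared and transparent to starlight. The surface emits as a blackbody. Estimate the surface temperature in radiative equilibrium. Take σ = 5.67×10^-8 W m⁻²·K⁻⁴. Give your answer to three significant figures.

510 K

The effective emission temperature is T_e = [S(1−α)/(4σ)]^¼ = 387.8 K.
Layer-by-layer balance gives σT_s⁴ = (N+1)σT_e⁴, so T_s = 3^¼·387.8 = 510.3 K.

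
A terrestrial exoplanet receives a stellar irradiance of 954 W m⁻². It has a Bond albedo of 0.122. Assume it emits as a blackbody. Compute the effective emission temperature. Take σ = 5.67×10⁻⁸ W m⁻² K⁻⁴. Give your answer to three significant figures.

Absorbed flux (global mean): S(1−α)/4 = 954.0·0.878/4 = 209.4 W m⁻².
In equilibrium σT⁴ equals this, so T = 246.5 K.

247 kelvin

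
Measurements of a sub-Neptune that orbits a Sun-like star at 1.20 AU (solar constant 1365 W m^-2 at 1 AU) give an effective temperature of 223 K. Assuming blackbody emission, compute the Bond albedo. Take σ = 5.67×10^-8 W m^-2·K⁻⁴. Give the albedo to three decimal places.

Irradiance scales as 1/d², so S = 1365 W m^-2 × (1/1.20)² = 947.9 W m^-2.
From σT⁴ = S(1−α)/4 we invert for α: 1−α = 4σT⁴/S.
4σT⁴ = 4·5.67×10⁻⁸·(223)⁴ = 560.9 W m^-2.
Hence α = 1 − 560.9/947.9 = 0.4083.

0.408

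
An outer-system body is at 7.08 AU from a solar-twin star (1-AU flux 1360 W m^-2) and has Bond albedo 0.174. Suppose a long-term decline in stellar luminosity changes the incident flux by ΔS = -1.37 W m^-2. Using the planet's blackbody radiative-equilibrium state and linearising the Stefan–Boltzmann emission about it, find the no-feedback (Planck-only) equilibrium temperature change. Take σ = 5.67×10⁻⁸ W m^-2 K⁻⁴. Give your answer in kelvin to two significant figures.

By the inverse-square law, S = 1360/7.08² = 27.13 W m^-2.
Reference equilibrium: T_e = [S(1−α)/(4σ)]^(1/4) = 99.70 K.
ΔF = Δ[S(1−α)]/4 = (1−0.174)·-1.37/4 = -0.2829 W m^-2.
Planck response: λ_P = 4σT_e³ = 4·5.67×10⁻⁸·(99.70)³ = 0.2248 W m^-2/K.
Hence the no-feedback warming is ΔF/(4σT_e³) = -1.26 K.

-1.3 K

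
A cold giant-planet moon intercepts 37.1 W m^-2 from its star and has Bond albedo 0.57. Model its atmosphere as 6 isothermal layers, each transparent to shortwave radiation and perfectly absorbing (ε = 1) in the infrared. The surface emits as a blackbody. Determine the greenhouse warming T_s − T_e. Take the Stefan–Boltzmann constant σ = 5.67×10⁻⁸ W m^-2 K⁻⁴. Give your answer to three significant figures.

OLR = S(1−α)/4 = 3.988 W m^-2; the top layer radiates at T_e = 91.58 K.
Surface: T_s = (7)^¼·T_e = 149.0 K.
So the greenhouse effect raises the surface by 149.0 − 91.58 = 57.38 K.

57.4 K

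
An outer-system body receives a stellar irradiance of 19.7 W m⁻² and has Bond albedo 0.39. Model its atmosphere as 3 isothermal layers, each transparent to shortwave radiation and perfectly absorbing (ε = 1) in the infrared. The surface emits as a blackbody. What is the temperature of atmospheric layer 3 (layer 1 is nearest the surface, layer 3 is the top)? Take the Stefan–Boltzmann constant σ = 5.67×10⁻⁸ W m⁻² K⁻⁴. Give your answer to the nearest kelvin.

85 K

Top-of-atmosphere balance: σT_e⁴ = S(1−α)/4 = 3.004 W m⁻² → T_e = 85.32 K.
Each opaque layer satisfies 2T_j⁴ = T_{j−1}⁴ + T_{j+1}⁴, giving T_k⁴ = (N+1−k)T_e⁴.
With k = 3: T_3 = (3+1−3)^¼·85.32 K = 85.32 K.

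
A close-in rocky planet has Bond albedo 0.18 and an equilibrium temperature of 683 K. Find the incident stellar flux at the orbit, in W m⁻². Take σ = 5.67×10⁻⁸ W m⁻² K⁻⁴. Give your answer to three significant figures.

From S(1−α)/4 = σT⁴: S = 4σT⁴/(1−α).
σT⁴ = 5.67×10⁻⁸·(683)⁴ = 12340 W m⁻².
S = 4·12340/0.82 = 60190 W m⁻².

60200 W m⁻²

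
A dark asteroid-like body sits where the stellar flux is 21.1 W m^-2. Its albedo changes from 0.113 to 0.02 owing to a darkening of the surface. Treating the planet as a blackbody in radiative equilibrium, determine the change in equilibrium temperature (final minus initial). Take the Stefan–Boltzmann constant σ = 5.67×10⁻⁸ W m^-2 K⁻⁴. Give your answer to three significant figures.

Before: T₁ = [21.10·0.887/(4σ)]^(1/4) = 95.31 K.
With α = 0.02, T₂ = 97.72 K.
ΔT = T₂ − T₁ = 2.406 K.

2.41 K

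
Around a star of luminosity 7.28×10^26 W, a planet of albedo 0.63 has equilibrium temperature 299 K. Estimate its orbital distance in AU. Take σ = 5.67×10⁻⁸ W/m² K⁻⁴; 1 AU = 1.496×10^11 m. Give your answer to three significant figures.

The flux needed for this T is 4σT⁴/(1−0.63) = 4899 W/m².
S = L/(4πd²) → d = √(L/4πS) = √(7.28×10^26/(4π·4899)) = 1.087×10^11 m = 0.7269 AU.

0.727 AU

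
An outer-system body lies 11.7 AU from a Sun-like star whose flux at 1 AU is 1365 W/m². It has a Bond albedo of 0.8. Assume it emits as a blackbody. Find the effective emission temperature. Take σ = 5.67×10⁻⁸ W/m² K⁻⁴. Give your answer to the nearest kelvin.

54 kelvin

By the inverse-square law, S = 1365/11.7² = 9.972 W/m².
The planet absorbs (1−α)S over its disc πR² and re-emits over 4πR², so the mean absorbed flux is (1−0.8)·9.972/4 = 0.4986 W/m².
In equilibrium σT⁴ equals this, so T = 54.45 K.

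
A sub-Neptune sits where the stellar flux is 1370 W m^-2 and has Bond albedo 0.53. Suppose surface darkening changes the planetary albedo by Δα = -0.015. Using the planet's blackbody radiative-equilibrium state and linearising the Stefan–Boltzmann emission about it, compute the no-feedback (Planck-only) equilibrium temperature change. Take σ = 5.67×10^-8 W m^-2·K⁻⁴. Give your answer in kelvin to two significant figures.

1.8 K

Reference equilibrium: T_e = [S(1−α)/(4σ)]^(1/4) = 230.8 K.
TOA radiative forcing: ΔF = −S·Δα/4 = −1370·(-0.015)/4 = 5.138 W m^-2.
Planck response: λ_P = 4σT_e³ = 4·5.67×10⁻⁸·(230.8)³ = 2.789 W m^-2/K.
So ΔT₀ = 5.138/2.789 = 1.84 K.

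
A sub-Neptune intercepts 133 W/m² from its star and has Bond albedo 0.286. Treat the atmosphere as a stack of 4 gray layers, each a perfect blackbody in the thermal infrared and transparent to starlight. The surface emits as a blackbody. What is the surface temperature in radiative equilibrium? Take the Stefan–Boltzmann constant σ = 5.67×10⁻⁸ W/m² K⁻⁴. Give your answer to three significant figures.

Top-of-atmosphere balance: σT_e⁴ = S(1−α)/4 = 23.74 W/m² → T_e = 143.0 K.
Layer-by-layer balance gives σT_s⁴ = (N+1)σT_e⁴, so T_s = 5^¼·143.0 = 213.9 K.

214 K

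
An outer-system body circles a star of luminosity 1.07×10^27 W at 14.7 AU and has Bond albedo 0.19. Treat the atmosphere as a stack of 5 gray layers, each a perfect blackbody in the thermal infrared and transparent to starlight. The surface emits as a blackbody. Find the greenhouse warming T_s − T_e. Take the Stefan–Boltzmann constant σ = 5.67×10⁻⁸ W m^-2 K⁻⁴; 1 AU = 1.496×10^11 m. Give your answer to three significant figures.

Orbital distance: d = 14.7 AU = 2.199×10^12 m.
S = L/(4πd²) = 17.61 W m^-2.
OLR = S(1−α)/4 = 3.565 W m^-2; the top layer radiates at T_e = 89.05 K.
Surface: T_s = (6)^¼·T_e = 139.4 K.
Warming: T_s − T_e = 50.32 K.

50.3 K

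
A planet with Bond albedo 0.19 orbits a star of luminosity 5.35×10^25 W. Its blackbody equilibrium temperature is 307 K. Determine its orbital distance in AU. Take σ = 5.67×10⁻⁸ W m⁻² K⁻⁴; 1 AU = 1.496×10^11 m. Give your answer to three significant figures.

0.277 AU

Energy balance gives S = 4σT⁴/(1−α) = 2487 W m⁻².
Then d = [L/(4πS)]^(1/2) = 4.137×10^10 m, i.e. 0.2766 AU.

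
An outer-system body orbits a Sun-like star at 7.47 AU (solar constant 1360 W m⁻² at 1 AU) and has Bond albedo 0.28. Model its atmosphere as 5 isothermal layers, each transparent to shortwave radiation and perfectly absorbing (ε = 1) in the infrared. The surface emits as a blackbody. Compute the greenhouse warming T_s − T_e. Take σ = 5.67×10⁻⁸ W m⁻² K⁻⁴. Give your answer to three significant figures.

53.0 K

By the inverse-square law, S = 1360/7.47² = 24.37 W m⁻².
Top-of-atmosphere balance: σT_e⁴ = S(1−α)/4 = 4.387 W m⁻² → T_e = 93.79 K.
Surface: T_s = (6)^¼·T_e = 146.8 K.
So the greenhouse effect raises the surface by 146.8 − 93.79 = 53.00 K.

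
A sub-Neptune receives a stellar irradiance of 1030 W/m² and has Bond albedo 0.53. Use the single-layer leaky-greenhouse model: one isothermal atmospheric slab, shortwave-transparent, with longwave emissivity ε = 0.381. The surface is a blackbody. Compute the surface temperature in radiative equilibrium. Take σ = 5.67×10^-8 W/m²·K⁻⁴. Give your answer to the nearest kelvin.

227 K

Effective emission temperature (TOA balance): σT_e⁴ = S(1−α)/4 = 121.0 W/m² → T_e = 214.9 K.
The surface balance (absorbed SW + ε·downward IR = σT_s⁴) with T_a⁴ = T_s⁴/2 reduces to T_s = T_e·[2/(2−ε)]^¼ = 226.6 K.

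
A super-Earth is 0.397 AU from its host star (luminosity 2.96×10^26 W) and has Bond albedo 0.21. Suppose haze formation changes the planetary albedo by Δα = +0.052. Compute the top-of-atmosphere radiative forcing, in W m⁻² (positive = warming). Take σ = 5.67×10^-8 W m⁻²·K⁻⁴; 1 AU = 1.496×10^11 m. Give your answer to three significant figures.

-86.8 W m⁻²

d = 0.397 × 1.496×10^11 m = 5.939×10^10 m.
Spreading L over a sphere of radius d: S = 2.96×10^26/(4π·5.94×10^10²) = 6678 W m⁻².
TOA radiative forcing: ΔF = −S·Δα/4 = −6678·(+0.052)/4 = -86.81 W m⁻².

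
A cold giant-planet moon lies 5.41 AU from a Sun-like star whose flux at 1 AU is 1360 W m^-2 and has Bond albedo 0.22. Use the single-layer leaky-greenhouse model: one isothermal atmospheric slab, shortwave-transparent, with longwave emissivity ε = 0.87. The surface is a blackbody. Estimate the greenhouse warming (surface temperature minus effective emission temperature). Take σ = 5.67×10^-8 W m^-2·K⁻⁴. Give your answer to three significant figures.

17.2 K

Irradiance scales as 1/d², so S = 1360 W m^-2 × (1/5.41)² = 46.47 W m^-2.
The planet radiates to space at T_e = [S(1−α)/(4σ)]^(1/4) = 112.4 K.
The surface balance (absorbed SW + ε·downward IR = σT_s⁴) with T_a⁴ = T_s⁴/2 reduces to T_s = T_e·[2/(2−ε)]^¼ = 129.7 K.
T_s − T_e = 129.7 − 112.4 = 17.25 K.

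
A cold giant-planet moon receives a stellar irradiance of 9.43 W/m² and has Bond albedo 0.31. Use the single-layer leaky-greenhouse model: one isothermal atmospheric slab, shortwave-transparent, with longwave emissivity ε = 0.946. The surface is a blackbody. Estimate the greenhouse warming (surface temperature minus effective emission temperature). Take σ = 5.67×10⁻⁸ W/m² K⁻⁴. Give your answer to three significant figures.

At the top of the atmosphere, σT_e⁴ = S(1−α)/4 = 1.627 W/m², giving T_e = 73.19 K.
The surface balance (absorbed SW + ε·downward IR = σT_s⁴) with T_a⁴ = T_s⁴/2 reduces to T_s = T_e·[2/(2−ε)]^¼ = 85.90 K.
The atmosphere warms the surface by 12.71 K.

12.7 K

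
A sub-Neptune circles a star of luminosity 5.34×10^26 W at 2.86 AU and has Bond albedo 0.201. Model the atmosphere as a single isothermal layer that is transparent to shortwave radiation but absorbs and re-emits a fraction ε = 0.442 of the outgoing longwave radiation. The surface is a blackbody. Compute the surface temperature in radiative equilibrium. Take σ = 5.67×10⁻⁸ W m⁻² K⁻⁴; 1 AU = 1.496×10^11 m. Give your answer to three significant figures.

Orbital distance: d = 2.86 AU = 4.279×10^11 m.
S = L/(4πd²) = 232.1 W m⁻².
The planet radiates to space at T_e = [S(1−α)/(4σ)]^(1/4) = 169.1 K.
Surface balance with a leaky layer gives σT_s⁴ = σT_e⁴·2/(2−ε), so T_s = T_e·[2/(2−0.442)]^(1/4) = 180.0 K.

180 kelvin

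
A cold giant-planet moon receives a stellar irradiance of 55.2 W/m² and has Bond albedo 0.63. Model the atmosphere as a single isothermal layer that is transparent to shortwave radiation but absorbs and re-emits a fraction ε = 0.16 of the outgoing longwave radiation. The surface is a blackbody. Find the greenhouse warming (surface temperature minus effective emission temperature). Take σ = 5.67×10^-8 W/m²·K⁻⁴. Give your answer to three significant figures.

2.05 K

At the top of the atmosphere, σT_e⁴ = S(1−α)/4 = 5.106 W/m², giving T_e = 97.41 K.
Surface balance with a leaky layer gives σT_s⁴ = σT_e⁴·2/(2−ε), so T_s = T_e·[2/(2−0.16)]^(1/4) = 99.47 K.
The atmosphere warms the surface by 2.052 K.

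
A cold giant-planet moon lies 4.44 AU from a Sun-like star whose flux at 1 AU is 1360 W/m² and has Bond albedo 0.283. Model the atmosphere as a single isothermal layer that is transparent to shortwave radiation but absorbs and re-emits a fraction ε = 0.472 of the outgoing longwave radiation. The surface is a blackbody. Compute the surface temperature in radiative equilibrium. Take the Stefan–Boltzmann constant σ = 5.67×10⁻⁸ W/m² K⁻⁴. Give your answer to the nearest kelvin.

130 kelvin

Flux at the orbit: S = 1360/(4.44)² = 68.99 W/m².
The planet radiates to space at T_e = [S(1−α)/(4σ)]^(1/4) = 121.5 K.
Surface balance with a leaky layer gives σT_s⁴ = σT_e⁴·2/(2−ε), so T_s = T_e·[2/(2−0.472)]^(1/4) = 130.0 K.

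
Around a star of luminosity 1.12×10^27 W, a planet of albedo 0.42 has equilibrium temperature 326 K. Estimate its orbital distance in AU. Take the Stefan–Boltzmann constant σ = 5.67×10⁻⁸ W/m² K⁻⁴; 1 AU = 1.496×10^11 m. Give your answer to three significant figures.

Required flux: S = 4σT⁴/(1−α) = 4417 W/m².
S = L/(4πd²) → d = √(L/4πS) = √(1.12×10^27/(4π·4417)) = 1.421×10^11 m = 0.9496 AU.

0.950 AU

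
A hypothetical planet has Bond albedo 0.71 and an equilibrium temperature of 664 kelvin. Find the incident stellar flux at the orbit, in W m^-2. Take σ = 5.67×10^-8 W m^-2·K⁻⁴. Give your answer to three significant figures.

Invert the energy balance for S: S = 4σT⁴/(1−α).
The emitted flux is σT⁴ = 11020 W m^-2.
So S = 4×11020/(1−0.71) = 1.520×10^5 W m^-2.

1.52×10^5 W m^-2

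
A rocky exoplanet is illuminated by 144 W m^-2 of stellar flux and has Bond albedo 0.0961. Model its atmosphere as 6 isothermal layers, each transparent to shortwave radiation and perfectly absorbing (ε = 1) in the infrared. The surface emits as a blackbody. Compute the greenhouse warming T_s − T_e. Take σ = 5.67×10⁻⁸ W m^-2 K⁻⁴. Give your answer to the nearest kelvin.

OLR = S(1−α)/4 = 32.54 W m^-2; the top layer radiates at T_e = 154.8 K.
T_s = (N+1)^(1/4)·T_e = 251.8 K.
So the greenhouse effect raises the surface by 251.8 − 154.8 = 96.98 K.

97 K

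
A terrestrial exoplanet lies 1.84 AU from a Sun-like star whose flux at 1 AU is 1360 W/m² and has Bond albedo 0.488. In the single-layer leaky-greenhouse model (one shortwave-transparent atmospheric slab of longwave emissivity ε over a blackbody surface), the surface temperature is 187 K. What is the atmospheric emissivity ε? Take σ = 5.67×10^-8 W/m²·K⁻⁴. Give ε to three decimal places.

Flux at the orbit: S = 1360/(1.84)² = 401.7 W/m².
First, T_e = [401.7·(1−0.488)/(4σ)]^(1/4) = 173.5 K.
Inverting T_s⁴ = 2T_e⁴/(2−ε): (T_e/T_s)⁴ = 0.7416, so ε = 2(1 − 0.7416) = 0.5168.

0.517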